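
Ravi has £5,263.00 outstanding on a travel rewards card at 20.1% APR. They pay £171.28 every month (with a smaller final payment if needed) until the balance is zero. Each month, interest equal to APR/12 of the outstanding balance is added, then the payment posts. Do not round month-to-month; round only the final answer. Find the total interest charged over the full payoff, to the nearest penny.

£2,191.82

Monthly rate r = 20.1%/12 = 1.675% = 0.01675.
Payoff takes n = ⌈−ln(1 − rB₀/P)/ln(1+r)⌉ = ⌈43.522⌉ = 44 payments; the last is £89.78.
Total paid = 43·£171.28 + £89.78 = £7,454.82.
Total interest = total paid − principal = £7,454.82 − £5,263.00 = £2,191.82.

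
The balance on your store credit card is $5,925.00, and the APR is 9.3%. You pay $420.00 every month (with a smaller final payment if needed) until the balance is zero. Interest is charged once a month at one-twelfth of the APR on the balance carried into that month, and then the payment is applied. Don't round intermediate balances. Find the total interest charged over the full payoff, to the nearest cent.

Monthly rate r = 9.3%/12 = 0.775% = 0.00775.
Payoff takes n = ⌈−ln(1 − rB₀/P)/ln(1+r)⌉ = ⌈14.997⌉ = 15 payments; the last is $418.91.
Total paid = 14·$420.00 + $418.91 = $6,298.91.
Total interest = total paid − principal = $6,298.91 − $5,925.00 = $373.91.

$373.91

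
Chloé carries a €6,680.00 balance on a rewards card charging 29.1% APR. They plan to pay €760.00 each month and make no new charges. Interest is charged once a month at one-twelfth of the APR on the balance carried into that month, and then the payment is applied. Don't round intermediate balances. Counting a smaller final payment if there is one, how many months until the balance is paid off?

11 payments

Monthly rate r = 29.1%/12 = 2.425% = 0.02425.
Recurrence: B ← B·(1+r) − €760.00.
Month 1: interest €161.99; balance after payment €6,081.99.
Month 2: interest €147.49; balance after payment €5,469.48.
Closed form: n = −ln(1 − rB₀/P)/ln(1+r) = −ln(0.78686)/ln(1.02425) ≈ 10.004, so the balance reaches zero during payment 11.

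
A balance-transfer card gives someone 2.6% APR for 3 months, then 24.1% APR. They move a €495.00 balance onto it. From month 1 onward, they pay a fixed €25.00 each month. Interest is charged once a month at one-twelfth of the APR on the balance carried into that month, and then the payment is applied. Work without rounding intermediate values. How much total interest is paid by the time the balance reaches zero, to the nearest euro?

€102

Promo months 1–3 at r₀ = 2.6%/12 = 0.00216667; months 4+ at r₁ = 24.1%/12 = 0.0200833.
After month 3: iterate B ← B·(1+r₀) − €25.00 for 3 months → €423.06.
Then at r₁ with €25.00/mo: n₂ = −ln(1 − r₁·B/P)/ln(1+r₁) ≈ 20.89 → 21 more payments.
Total paid = 23·€25.00 + €22.17 = €597.17; interest = €597.17 − €495.00 = €102.17.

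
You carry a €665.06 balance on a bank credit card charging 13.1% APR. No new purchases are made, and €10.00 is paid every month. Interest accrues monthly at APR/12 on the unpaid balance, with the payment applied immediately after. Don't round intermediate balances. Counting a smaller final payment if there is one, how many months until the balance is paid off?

Monthly rate r = 13.1%/12 = 1.09167% = 0.0109167.
Recurrence: B ← B·(1+r) − €10.00.
Month 1: interest €7.26; balance after payment €662.32.
Month 2: interest €7.23; balance after payment €659.55.
Closed form: n = −ln(1 − rB₀/P)/ln(1+r) = −ln(0.27398)/ln(1.01092) ≈ 119.246, so the balance reaches zero during payment 120.

120 payments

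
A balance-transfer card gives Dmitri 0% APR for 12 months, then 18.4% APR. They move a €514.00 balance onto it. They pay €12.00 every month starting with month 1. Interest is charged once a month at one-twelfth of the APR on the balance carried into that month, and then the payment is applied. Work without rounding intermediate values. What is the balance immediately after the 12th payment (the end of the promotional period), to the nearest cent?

€370.00

Promo months 1–12 at r₀ = 0%/12 = 0; months 13+ at r₁ = 18.4%/12 = 0.0153333.
After month 12 (no interest yet): B = €514.00 − 12·€12.00 = €370.00.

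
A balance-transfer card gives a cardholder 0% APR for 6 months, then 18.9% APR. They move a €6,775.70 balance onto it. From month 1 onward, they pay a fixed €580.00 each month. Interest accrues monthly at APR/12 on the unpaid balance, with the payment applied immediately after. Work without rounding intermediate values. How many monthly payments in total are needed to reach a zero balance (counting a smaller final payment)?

12 months

Promo months 1–6 at r₀ = 0%/12 = 0; months 7+ at r₁ = 18.9%/12 = 0.01575.
After month 6 (no interest yet): B = €6,775.70 − 6·€580.00 = €3,295.70.
Then at r₁ with €580.00/mo: n₂ = −ln(1 − r₁·B/P)/ln(1+r₁) ≈ 6.00 → 6 more payments.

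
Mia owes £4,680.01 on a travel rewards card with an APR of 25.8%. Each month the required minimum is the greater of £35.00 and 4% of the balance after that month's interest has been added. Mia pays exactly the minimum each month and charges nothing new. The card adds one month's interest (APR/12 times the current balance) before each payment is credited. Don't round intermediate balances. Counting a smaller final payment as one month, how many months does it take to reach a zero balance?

Monthly rate r = 25.8%/12 = 2.15% = 0.0215.
While 4% of the post-interest balance exceeds £35.00, each month B ← (B·(1+r))·(1 − 0.04), i.e. B shrinks by the factor (1+r)·0.96 = 0.98064.
This holds for months 1–87. Entering month 88 the balance is £854.24; 4% of the post-interest balance is now below £35.00, so the flat £35.00 minimum applies from here.
From month 88 a fixed £35.00 at rate r clears £854.24 in 35 more payments. Total: 87 + 35 = 122 months.

122 months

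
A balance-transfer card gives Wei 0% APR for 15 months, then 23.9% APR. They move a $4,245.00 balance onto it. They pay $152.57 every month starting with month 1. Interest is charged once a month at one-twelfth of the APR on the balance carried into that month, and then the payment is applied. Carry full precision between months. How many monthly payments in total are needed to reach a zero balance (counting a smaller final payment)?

Promo months 1–15 at r₀ = 0%/12 = 0; months 16+ at r₁ = 23.9%/12 = 0.0199167.
After month 15 (no interest yet): B = $4,245.00 − 15·$152.57 = $1,956.45.
Then at r₁ with $152.57/mo: n₂ = −ln(1 − r₁·B/P)/ln(1+r₁) ≈ 14.95 → 15 more payments.

30 months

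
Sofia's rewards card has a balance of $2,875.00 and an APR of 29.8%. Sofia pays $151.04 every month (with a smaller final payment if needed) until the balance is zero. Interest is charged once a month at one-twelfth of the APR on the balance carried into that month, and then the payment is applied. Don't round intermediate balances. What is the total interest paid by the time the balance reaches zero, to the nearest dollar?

$1,066

Monthly rate r = 29.8%/12 = 2.48333% = 0.0248333.
Payoff takes n = ⌈−ln(1 − rB₀/P)/ln(1+r)⌉ = ⌈26.090⌉ = 27 payments; the last is $13.67.
Total paid = 26·$151.04 + $13.67 = $3,940.71.
Total interest = total paid − principal = $3,940.71 − $2,875.00 = $1,065.71.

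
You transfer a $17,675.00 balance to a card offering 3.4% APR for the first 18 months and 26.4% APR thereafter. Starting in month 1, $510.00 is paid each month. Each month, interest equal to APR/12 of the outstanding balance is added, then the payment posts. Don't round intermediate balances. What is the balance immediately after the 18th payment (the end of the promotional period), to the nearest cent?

Promo months 1–18 at r₀ = 3.4%/12 = 0.00283333; months 19+ at r₁ = 26.4%/12 = 0.022.
After month 18: iterate B ← B·(1+r₀) − $510.00 for 18 months → $9,194.00.

$9,194.00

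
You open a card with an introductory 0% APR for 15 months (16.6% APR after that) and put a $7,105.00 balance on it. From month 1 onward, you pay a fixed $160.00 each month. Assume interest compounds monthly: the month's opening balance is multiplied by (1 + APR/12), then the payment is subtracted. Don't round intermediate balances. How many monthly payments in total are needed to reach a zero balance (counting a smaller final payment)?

Promo months 1–15 at r₀ = 0%/12 = 0; months 16+ at r₁ = 16.6%/12 = 0.0138333.
After month 15 (no interest yet): B = $7,105.00 − 15·$160.00 = $4,705.00.
Then at r₁ with $160.00/mo: n₂ = −ln(1 − r₁·B/P)/ln(1+r₁) ≈ 38.01 → 39 more payments.

54 payments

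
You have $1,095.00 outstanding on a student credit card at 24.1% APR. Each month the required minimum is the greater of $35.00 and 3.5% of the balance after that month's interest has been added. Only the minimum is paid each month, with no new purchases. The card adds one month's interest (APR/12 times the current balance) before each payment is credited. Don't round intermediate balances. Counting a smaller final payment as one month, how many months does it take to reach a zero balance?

Monthly rate r = 24.1%/12 = 2.00833% = 0.0200833.
While 3.5% of the post-interest balance exceeds $35.00, each month B ← (B·(1+r))·(1 − 0.035), i.e. B shrinks by the factor (1+r)·0.965 = 0.98438.
This holds for months 1–8. Entering month 9 the balance is $965.42; 3.5% of the post-interest balance is now below $35.00, so the flat $35.00 minimum applies from here.
From month 9 a fixed $35.00 at rate r clears $965.42 in 41 more payments. Total: 8 + 41 = 49 months.

49 months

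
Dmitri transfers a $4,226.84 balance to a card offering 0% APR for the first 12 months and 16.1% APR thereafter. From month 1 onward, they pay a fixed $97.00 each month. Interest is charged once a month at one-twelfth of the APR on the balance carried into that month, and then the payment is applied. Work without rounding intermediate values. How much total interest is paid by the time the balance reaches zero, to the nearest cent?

Promo months 1–12 at r₀ = 0%/12 = 0; months 13+ at r₁ = 16.1%/12 = 0.0134167.
After month 12 (no interest yet): B = $4,226.84 − 12·$97.00 = $3,062.84.
Then at r₁ with $97.00/mo: n₂ = −ln(1 − r₁·B/P)/ln(1+r₁) ≈ 41.34 → 42 more payments.
Total paid = 53·$97.00 + $33.61 = $5,174.61; interest = $5,174.61 − $4,226.84 = $947.77.

$947.77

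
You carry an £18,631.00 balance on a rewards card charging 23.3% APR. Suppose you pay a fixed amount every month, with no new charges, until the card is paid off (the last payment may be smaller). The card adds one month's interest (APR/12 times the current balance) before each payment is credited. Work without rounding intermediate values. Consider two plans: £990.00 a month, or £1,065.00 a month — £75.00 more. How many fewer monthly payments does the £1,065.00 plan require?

2 fewer payments

Monthly rate r = 23.3%/12 = 1.94167% = 0.0194167.
At £990.00/mo: n = ⌈−ln(1 − rB₀/P)/ln(1+r)⌉ = 24 payments (last £643.96); total interest = total paid − £18,631.00 = £4,782.96.
At £1,065.00/mo: 22 payments (last £621.56); total interest £4,355.56.
Payments saved = 24 − 22 = 2.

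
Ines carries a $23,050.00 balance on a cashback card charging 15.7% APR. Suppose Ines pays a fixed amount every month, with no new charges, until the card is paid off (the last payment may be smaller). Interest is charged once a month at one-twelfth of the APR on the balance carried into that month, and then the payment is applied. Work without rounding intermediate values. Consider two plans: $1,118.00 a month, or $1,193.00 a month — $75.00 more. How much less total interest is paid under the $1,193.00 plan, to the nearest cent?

$292.30

Monthly rate r = 15.7%/12 = 1.30833% = 0.0130833.
At $1,118.00/mo: n = ⌈−ln(1 − rB₀/P)/ln(1+r)⌉ = 25 payments (last $206.90); total interest = total paid − $23,050.00 = $3,988.90.
At $1,193.00/mo: 23 payments (last $500.60); total interest $3,696.60.
Interest saved = $3,988.90 − $3,696.60 = $292.30.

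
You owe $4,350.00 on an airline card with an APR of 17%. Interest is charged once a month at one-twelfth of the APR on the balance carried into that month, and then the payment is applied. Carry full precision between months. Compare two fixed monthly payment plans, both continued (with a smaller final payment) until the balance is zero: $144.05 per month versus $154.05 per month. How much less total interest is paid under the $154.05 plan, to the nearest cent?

$122.11

Monthly rate r = 17%/12 = 1.41667% = 0.0141667.
At $144.05/mo: n = ⌈−ln(1 − rB₀/P)/ln(1+r)⌉ = 40 payments (last $99.02); total interest = total paid − $4,350.00 = $1,366.97.
At $154.05/mo: 37 payments (last $49.06); total interest $1,244.86.
Interest saved = $1,366.97 − $1,244.86 = $122.11.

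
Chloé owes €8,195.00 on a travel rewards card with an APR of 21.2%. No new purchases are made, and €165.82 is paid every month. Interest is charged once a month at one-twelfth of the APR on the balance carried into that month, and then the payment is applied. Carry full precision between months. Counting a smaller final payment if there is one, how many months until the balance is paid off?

118 payments

Monthly rate r = 21.2%/12 = 1.76667% = 0.0176667.
Recurrence: B ← B·(1+r) − €165.82.
Month 1: interest €144.78; balance after payment €8,173.96.
Month 2: interest €144.41; balance after payment €8,152.54.
Closed form: n = −ln(1 − rB₀/P)/ln(1+r) = −ln(0.12689)/ln(1.01767) ≈ 117.882, so the balance reaches zero during payment 118.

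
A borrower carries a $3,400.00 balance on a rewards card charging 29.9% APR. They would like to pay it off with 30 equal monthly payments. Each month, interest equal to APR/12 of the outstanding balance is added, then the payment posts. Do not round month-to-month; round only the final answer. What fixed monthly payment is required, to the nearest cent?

$162.26

Monthly rate r = 29.9%/12 = 2.49167% = 0.0249167.
Level-payment amortization: P = B₀·r / (1 − (1+r)^(−n)) = 3400.00·0.0249167 / (1 − 1.02492^(−30)).
Denominator 1 − (1+r)^(−30) = 0.522093061.
P = 84.7167 / 0.522093061 ≈ 162.26.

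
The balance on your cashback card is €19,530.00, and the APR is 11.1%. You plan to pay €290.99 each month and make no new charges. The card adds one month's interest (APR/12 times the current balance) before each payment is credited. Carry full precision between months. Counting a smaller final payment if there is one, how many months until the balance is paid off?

106 payments

Monthly rate r = 11.1%/12 = 0.925% = 0.00925.
Recurrence: B ← B·(1+r) − €290.99.
Month 1: interest €180.65; balance after payment €19,419.66.
Month 2: interest €179.63; balance after payment €19,308.30.
Closed form: n = −ln(1 − rB₀/P)/ln(1+r) = −ln(0.37918)/ln(1.00925) ≈ 105.321, so the balance reaches zero during payment 106.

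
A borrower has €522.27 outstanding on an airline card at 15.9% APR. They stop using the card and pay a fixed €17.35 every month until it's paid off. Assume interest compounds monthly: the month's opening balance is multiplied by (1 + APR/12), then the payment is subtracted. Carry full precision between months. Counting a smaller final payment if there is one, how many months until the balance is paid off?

39 months

Monthly rate r = 15.9%/12 = 1.325% = 0.01325.
Recurrence: B ← B·(1+r) − €17.35.
Month 1: interest €6.92; balance after payment €511.84.
Month 2: interest €6.78; balance after payment €501.27.
Closed form: n = −ln(1 − rB₀/P)/ln(1+r) = −ln(0.60115)/ln(1.01325) ≈ 38.662, so the balance reaches zero during payment 39.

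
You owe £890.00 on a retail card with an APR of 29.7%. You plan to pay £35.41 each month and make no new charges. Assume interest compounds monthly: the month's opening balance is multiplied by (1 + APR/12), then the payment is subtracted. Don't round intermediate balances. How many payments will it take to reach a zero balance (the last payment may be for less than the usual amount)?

Monthly rate r = 29.7%/12 = 2.475% = 0.02475.
Recurrence: B ← B·(1+r) − £35.41.
Month 1: interest £22.03; balance after payment £876.62.
Month 2: interest £21.70; balance after payment £862.90.
Closed form: n = −ln(1 − rB₀/P)/ln(1+r) = −ln(0.37793)/ln(1.02475) ≈ 39.800, so the balance reaches zero during payment 40.

40 payments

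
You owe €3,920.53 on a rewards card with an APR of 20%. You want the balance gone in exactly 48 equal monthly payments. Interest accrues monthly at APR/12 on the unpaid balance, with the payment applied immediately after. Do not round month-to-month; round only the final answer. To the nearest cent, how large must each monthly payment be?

Monthly rate r = 20%/12 = 1.66667% = 0.0166667.
Level-payment amortization: P = B₀·r / (1 − (1+r)^(−n)) = 3920.53·0.0166667 / (1 − 1.01667^(−48)).
Denominator 1 − (1+r)^(−48) = 0.547698594.
P = 65.3422 / 0.547698594 ≈ 119.30.

€119.30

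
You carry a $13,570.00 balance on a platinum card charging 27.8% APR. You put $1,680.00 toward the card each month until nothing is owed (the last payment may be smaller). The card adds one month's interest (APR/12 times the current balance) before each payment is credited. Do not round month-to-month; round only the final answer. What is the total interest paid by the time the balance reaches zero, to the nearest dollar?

$1,628

Monthly rate r = 27.8%/12 = 2.31667% = 0.0231667.
Payoff takes n = ⌈−ln(1 − rB₀/P)/ln(1+r)⌉ = ⌈9.046⌉ = 10 payments; the last is $78.43.
Total paid = 9·$1,680.00 + $78.43 = $15,198.43.
Total interest = total paid − principal = $15,198.43 − $13,570.00 = $1,628.43.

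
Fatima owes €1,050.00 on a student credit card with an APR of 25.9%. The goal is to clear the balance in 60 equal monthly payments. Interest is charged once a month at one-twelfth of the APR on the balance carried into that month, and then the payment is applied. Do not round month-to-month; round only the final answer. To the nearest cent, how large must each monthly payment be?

Monthly rate r = 25.9%/12 = 2.15833% = 0.0215833.
Level-payment amortization: P = B₀·r / (1 − (1+r)^(−n)) = 1050.00·0.0215833 / (1 − 1.02158^(−60)).
Denominator 1 − (1+r)^(−60) = 0.722302442.
P = 22.6625 / 0.722302442 ≈ 31.38.

€31.38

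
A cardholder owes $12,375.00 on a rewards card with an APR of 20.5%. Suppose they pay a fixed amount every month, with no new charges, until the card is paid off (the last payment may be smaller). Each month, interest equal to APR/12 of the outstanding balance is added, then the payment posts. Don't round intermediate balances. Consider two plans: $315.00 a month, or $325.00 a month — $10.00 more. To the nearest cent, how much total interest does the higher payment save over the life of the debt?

$512.36

Monthly rate r = 20.5%/12 = 1.70833% = 0.0170833.
At $315.00/mo: n = ⌈−ln(1 − rB₀/P)/ln(1+r)⌉ = 66 payments (last $206.22); total interest = total paid − $12,375.00 = $8,306.22.
At $325.00/mo: 63 payments (last $18.86); total interest $7,793.86.
Interest saved = $8,306.22 − $7,793.86 = $512.36.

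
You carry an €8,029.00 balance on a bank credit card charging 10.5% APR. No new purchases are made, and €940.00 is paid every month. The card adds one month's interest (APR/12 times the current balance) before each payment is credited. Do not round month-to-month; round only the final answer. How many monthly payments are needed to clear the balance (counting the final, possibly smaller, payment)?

Monthly rate r = 10.5%/12 = 0.875% = 0.00875.
Recurrence: B ← B·(1+r) − €940.00.
Month 1: interest €70.25; balance after payment €7,159.25.
Month 2: interest €62.64; balance after payment €6,281.90.
Closed form: n = −ln(1 − rB₀/P)/ln(1+r) = −ln(0.92526)/ln(1.00875) ≈ 8.916, so the balance reaches zero during payment 9.

9 payments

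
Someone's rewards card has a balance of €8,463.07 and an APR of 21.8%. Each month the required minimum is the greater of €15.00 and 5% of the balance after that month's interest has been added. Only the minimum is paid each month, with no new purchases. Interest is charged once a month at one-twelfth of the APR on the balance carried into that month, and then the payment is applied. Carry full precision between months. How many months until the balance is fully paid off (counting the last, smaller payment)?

126 months

Monthly rate r = 21.8%/12 = 1.81667% = 0.0181667.
While 5% of the post-interest balance exceeds €15.00, each month B ← (B·(1+r))·(1 − 0.05), i.e. B shrinks by the factor (1+r)·0.95 = 0.96726.
This holds for months 1–101. Entering month 102 the balance is €293.30; 5% of the post-interest balance is now below €15.00, so the flat €15.00 minimum applies from here.
From month 102 a fixed €15.00 at rate r clears €293.30 in 25 more payments. Total: 101 + 25 = 126 months.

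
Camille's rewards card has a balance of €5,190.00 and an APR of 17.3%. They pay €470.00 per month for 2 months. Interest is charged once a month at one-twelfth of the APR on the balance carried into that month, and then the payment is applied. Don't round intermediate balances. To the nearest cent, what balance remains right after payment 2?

€4,393.95

Monthly rate r = 17.3%/12 = 1.44167% = 0.0144167.
Each month: B ← B·(1+r) − €470.00.
Month 1: interest €74.82; balance after payment €4,794.82.
Month 2: interest €69.13; balance after payment €4,393.95.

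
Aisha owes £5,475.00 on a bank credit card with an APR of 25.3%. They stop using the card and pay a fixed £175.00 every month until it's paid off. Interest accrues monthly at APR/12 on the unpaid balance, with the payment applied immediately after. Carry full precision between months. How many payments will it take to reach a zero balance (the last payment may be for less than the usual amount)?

52 months

Monthly rate r = 25.3%/12 = 2.10833% = 0.0210833.
Recurrence: B ← B·(1+r) − £175.00.
Month 1: interest £115.43; balance after payment £5,415.43.
Month 2: interest £114.18; balance after payment £5,354.61.
Closed form: n = −ln(1 − rB₀/P)/ln(1+r) = −ln(0.34039)/ln(1.02108) ≈ 51.651, so the balance reaches zero during payment 52.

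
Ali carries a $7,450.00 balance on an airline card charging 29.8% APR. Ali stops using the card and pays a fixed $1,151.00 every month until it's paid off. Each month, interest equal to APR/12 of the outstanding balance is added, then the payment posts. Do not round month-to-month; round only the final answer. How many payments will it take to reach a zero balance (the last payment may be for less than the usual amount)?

8 payments

Monthly rate r = 29.8%/12 = 2.48333% = 0.0248333.
Recurrence: B ← B·(1+r) − $1,151.00.
Month 1: interest $185.01; balance after payment $6,484.01.
Month 2: interest $161.02; balance after payment $5,494.03.
Closed form: n = −ln(1 − rB₀/P)/ln(1+r) = −ln(0.83926)/ln(1.02483) ≈ 7.144, so the balance reaches zero during payment 8.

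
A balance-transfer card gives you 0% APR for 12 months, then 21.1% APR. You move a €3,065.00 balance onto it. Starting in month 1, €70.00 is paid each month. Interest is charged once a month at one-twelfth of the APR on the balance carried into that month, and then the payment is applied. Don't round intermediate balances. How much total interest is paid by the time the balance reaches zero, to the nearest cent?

Promo months 1–12 at r₀ = 0%/12 = 0; months 13+ at r₁ = 21.1%/12 = 0.0175833.
After month 12 (no interest yet): B = €3,065.00 − 12·€70.00 = €2,225.00.
Then at r₁ with €70.00/mo: n₂ = −ln(1 − r₁·B/P)/ln(1+r₁) ≈ 46.96 → 47 more payments.
Total paid = 58·€70.00 + €67.00 = €4,127.00; interest = €4,127.00 − €3,065.00 = €1,062.00.

€1,062.00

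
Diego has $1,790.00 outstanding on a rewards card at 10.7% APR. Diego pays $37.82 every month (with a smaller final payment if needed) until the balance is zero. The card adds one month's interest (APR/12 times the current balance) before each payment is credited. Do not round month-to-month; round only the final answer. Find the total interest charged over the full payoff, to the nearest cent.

$545.65

Monthly rate r = 10.7%/12 = 0.891667% = 0.00891667.
Payoff takes n = ⌈−ln(1 − rB₀/P)/ln(1+r)⌉ = ⌈61.756⌉ = 62 payments; the last is $28.63.
Total paid = 61·$37.82 + $28.63 = $2,335.65.
Total interest = total paid − principal = $2,335.65 − $1,790.00 = $545.65.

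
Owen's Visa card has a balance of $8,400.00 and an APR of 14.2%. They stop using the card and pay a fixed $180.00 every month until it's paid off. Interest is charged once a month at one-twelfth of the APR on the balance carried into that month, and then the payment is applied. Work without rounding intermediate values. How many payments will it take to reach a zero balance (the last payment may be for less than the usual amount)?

69 payments

Monthly rate r = 14.2%/12 = 1.18333% = 0.0118333.
Recurrence: B ← B·(1+r) − $180.00.
Month 1: interest $99.40; balance after payment $8,319.40.
Month 2: interest $98.45; balance after payment $8,237.85.
Closed form: n = −ln(1 − rB₀/P)/ln(1+r) = −ln(0.44778)/ln(1.01183) ≈ 68.299, so the balance reaches zero during payment 69.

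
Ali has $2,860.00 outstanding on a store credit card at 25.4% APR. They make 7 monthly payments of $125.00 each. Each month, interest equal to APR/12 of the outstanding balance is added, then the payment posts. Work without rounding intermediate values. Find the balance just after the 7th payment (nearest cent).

$2,379.07

Monthly rate r = 25.4%/12 = 2.11667% = 0.0211667.
Each month: B ← B·(1+r) − $125.00.
Month 1: interest $60.54; balance after payment $2,795.54.
Month 2: interest $59.17; balance after payment $2,729.71.
Month 3: interest $57.78; balance after payment $2,662.49.
Month 4: interest $56.36; balance after payment $2,593.84.
Month 5: interest $54.90; balance after payment $2,523.75.
Month 6: interest $53.42; balance after payment $2,452.17.
Month 7: interest $51.90; balance after payment $2,379.07.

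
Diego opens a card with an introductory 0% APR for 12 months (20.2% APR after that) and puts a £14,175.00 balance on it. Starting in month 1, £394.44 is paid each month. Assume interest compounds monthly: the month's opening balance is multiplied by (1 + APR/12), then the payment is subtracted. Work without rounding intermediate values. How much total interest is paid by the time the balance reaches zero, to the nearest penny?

Promo months 1–12 at r₀ = 0%/12 = 0; months 13+ at r₁ = 20.2%/12 = 0.0168333.
After month 12 (no interest yet): B = £14,175.00 − 12·£394.44 = £9,441.72.
Then at r₁ with £394.44/mo: n₂ = −ln(1 − r₁·B/P)/ln(1+r₁) ≈ 30.90 → 31 more payments.
Total paid = 42·£394.44 + £353.34 = £16,919.82; interest = £16,919.82 − £14,175.00 = £2,744.82.

£2,744.82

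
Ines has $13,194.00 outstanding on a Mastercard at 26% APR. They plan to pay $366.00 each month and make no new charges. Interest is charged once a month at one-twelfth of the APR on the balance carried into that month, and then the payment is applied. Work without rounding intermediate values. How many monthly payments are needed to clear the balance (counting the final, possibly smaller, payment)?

71 payments

Monthly rate r = 26%/12 = 2.16667% = 0.0216667.
Recurrence: B ← B·(1+r) − $366.00.
Month 1: interest $285.87; balance after payment $13,113.87.
Month 2: interest $284.13; balance after payment $13,032.00.
Closed form: n = −ln(1 − rB₀/P)/ln(1+r) = −ln(0.21893)/ln(1.02167) ≈ 70.864, so the balance reaches zero during payment 71.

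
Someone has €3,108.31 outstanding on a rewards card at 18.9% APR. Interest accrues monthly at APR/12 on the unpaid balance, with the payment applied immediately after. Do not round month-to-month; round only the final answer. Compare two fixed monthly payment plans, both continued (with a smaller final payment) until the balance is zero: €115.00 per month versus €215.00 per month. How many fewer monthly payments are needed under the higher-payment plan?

Monthly rate r = 18.9%/12 = 1.575% = 0.01575.
At €115.00/mo: n = ⌈−ln(1 − rB₀/P)/ln(1+r)⌉ = 36 payments (last €56.56); total interest = total paid − €3,108.31 = €973.25.
At €215.00/mo: 17 payments (last €115.28); total interest €446.97.
Payments saved = 36 − 17 = 19.

19 fewer payments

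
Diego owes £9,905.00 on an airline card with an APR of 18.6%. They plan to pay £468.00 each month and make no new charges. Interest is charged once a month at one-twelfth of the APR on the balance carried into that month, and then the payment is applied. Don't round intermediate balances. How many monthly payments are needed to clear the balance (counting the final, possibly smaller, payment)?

Monthly rate r = 18.6%/12 = 1.55% = 0.0155.
Recurrence: B ← B·(1+r) − £468.00.
Month 1: interest £153.53; balance after payment £9,590.53.
Month 2: interest £148.65; balance after payment £9,271.18.
Closed form: n = −ln(1 − rB₀/P)/ln(1+r) = −ln(0.67195)/ln(1.0155) ≈ 25.848, so the balance reaches zero during payment 26.

26 months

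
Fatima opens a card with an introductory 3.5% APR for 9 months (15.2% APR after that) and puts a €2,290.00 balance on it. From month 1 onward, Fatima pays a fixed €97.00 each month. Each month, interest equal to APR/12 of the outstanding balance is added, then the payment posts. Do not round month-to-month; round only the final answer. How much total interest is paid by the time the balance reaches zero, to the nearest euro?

€223

Promo months 1–9 at r₀ = 3.5%/12 = 0.00291667; months 10+ at r₁ = 15.2%/12 = 0.0126667.
After month 9: iterate B ← B·(1+r₀) − €97.00 for 9 months → €1,467.56.
Then at r₁ with €97.00/mo: n₂ = −ln(1 − r₁·B/P)/ln(1+r₁) ≈ 16.90 → 17 more payments.
Total paid = 25·€97.00 + €87.56 = €2,512.56; interest = €2,512.56 − €2,290.00 = €222.56.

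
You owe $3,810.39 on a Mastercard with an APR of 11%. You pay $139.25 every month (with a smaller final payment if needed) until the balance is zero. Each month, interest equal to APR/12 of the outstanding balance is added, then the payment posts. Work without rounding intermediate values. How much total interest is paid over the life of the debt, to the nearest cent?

$596.88

Monthly rate r = 11%/12 = 0.916667% = 0.00916667.
Payoff takes n = ⌈−ln(1 − rB₀/P)/ln(1+r)⌉ = ⌈31.649⌉ = 32 payments; the last is $90.52.
Total paid = 31·$139.25 + $90.52 = $4,407.27.
Total interest = total paid − principal = $4,407.27 − $3,810.39 = $596.88.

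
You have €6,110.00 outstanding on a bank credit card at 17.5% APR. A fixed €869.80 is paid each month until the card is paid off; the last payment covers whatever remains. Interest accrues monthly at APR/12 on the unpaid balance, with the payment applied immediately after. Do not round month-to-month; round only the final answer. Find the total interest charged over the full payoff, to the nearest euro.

€385

Monthly rate r = 17.5%/12 = 1.45833% = 0.0145833.
Payoff takes n = ⌈−ln(1 − rB₀/P)/ln(1+r)⌉ = ⌈7.465⌉ = 8 payments; the last is €405.98.
Total paid = 7·€869.80 + €405.98 = €6,494.58.
Total interest = total paid − principal = €6,494.58 − €6,110.00 = €384.58.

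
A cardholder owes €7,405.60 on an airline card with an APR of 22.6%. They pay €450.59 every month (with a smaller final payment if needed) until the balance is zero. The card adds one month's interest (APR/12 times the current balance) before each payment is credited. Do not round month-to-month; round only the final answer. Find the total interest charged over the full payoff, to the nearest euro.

€1,540

Monthly rate r = 22.6%/12 = 1.88333% = 0.0188333.
Payoff takes n = ⌈−ln(1 − rB₀/P)/ln(1+r)⌉ = ⌈19.851⌉ = 20 payments; the last is €384.04.
Total paid = 19·€450.59 + €384.04 = €8,945.25.
Total interest = total paid − principal = €8,945.25 − €7,405.60 = €1,539.65.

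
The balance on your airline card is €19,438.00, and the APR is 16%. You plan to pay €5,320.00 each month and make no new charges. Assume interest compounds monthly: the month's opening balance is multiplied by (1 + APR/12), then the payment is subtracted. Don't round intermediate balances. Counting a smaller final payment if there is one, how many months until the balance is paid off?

Monthly rate r = 16%/12 = 1.33333% = 0.0133333.
Recurrence: B ← B·(1+r) − €5,320.00.
Month 1: interest €259.17; balance after payment €14,377.17.
Month 2: interest €191.70; balance after payment €9,248.87.
Month 3: interest €123.32; balance after payment €4,052.19.
Month 4: interest €54.03; balance after payment €0.00.

4 payments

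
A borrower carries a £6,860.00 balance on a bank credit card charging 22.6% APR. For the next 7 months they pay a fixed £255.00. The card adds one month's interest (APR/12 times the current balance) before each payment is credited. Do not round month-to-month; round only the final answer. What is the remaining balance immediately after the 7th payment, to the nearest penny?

Monthly rate r = 22.6%/12 = 1.88333% = 0.0188333.
Each month: B ← B·(1+r) − £255.00.
Month 1: interest £129.20; balance after payment £6,734.20.
Month 2: interest £126.83; balance after payment £6,606.02.
Month 3: interest £124.41; balance after payment £6,475.44.
Month 4: interest £121.95; balance after payment £6,342.39.
Month 5: interest £119.45; balance after payment £6,206.84.
Month 6: interest £116.90; balance after payment £6,068.74.
Month 7: interest £114.29; balance after payment £5,928.03.

£5,928.03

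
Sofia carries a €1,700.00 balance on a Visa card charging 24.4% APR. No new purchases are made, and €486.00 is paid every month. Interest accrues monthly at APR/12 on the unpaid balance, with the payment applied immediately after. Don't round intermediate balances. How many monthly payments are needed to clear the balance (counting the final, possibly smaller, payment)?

4 payments

Monthly rate r = 24.4%/12 = 2.03333% = 0.0203333.
Recurrence: B ← B·(1+r) − €486.00.
Month 1: interest €34.57; balance after payment €1,248.57.
Month 2: interest €25.39; balance after payment €787.95.
Month 3: interest €16.02; balance after payment €317.98.
Month 4: interest €6.47; balance after payment €0.00.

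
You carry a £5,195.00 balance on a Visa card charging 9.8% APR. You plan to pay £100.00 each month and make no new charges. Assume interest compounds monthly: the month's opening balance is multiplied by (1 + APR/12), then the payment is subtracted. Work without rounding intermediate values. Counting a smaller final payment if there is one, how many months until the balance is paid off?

Monthly rate r = 9.8%/12 = 0.816667% = 0.00816667.
Recurrence: B ← B·(1+r) − £100.00.
Month 1: interest £42.43; balance after payment £5,137.43.
Month 2: interest £41.96; balance after payment £5,079.38.
Closed form: n = −ln(1 − rB₀/P)/ln(1+r) = −ln(0.57574)/ln(1.00817) ≈ 67.879, so the balance reaches zero during payment 68.

68 months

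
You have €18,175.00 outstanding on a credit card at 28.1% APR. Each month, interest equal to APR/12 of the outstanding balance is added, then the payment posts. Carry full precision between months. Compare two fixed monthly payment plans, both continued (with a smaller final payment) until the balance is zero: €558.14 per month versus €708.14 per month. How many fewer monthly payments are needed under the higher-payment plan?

23 fewer payments

Monthly rate r = 28.1%/12 = 2.34167% = 0.0234167.
At €558.14/mo: n = ⌈−ln(1 − rB₀/P)/ln(1+r)⌉ = 63 payments (last €63.68); total interest = total paid − €18,175.00 = €16,493.36.
At €708.14/mo: 40 payments (last €494.07); total interest €9,936.53.
Payments saved = 63 − 40 = 23.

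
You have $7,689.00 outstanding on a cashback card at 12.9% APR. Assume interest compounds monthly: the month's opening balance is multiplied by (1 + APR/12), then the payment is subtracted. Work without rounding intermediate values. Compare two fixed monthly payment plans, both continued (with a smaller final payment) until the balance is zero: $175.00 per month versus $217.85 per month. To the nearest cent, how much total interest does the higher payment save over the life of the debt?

Monthly rate r = 12.9%/12 = 1.075% = 0.01075.
At $175.00/mo: n = ⌈−ln(1 − rB₀/P)/ln(1+r)⌉ = 60 payments (last $137.77); total interest = total paid − $7,689.00 = $2,773.77.
At $217.85/mo: 45 payments (last $135.27); total interest $2,031.67.
Interest saved = $2,773.77 − $2,031.67 = $742.10.

$742.10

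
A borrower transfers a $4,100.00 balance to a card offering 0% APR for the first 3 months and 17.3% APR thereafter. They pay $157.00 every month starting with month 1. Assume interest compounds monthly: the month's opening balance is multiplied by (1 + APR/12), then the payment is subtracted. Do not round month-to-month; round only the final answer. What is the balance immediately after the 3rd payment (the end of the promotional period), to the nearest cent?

$3,629.00

Promo months 1–3 at r₀ = 0%/12 = 0; months 4+ at r₁ = 17.3%/12 = 0.0144167.
After month 3 (no interest yet): B = $4,100.00 − 3·$157.00 = $3,629.00.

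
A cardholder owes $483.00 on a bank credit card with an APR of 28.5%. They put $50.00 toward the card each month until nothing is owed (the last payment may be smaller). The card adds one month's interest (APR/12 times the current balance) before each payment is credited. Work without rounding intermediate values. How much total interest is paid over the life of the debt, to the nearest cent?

$72.21

Monthly rate r = 28.5%/12 = 2.375% = 0.02375.
Payoff takes n = ⌈−ln(1 − rB₀/P)/ln(1+r)⌉ = ⌈11.103⌉ = 12 payments; the last is $5.21.
Total paid = 11·$50.00 + $5.21 = $555.21.
Total interest = total paid − principal = $555.21 − $483.00 = $72.21.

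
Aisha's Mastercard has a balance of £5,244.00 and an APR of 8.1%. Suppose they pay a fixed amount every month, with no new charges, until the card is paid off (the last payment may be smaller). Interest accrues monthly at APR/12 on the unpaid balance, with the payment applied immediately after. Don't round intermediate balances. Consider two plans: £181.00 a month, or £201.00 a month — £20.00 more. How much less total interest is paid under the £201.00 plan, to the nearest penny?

Monthly rate r = 8.1%/12 = 0.675% = 0.00675.
At £181.00/mo: n = ⌈−ln(1 − rB₀/P)/ln(1+r)⌉ = 33 payments (last £63.07); total interest = total paid − £5,244.00 = £611.07.
At £201.00/mo: 29 payments (last £159.86); total interest £543.86.
Interest saved = £611.07 − £543.86 = £67.21.

£67.21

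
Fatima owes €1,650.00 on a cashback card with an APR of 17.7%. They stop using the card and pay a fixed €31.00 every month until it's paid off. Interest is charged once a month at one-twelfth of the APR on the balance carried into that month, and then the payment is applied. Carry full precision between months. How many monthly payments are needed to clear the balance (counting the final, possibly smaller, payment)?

106 payments

Monthly rate r = 17.7%/12 = 1.475% = 0.01475.
Recurrence: B ← B·(1+r) − €31.00.
Month 1: interest €24.34; balance after payment €1,643.34.
Month 2: interest €24.24; balance after payment €1,636.58.
Closed form: n = −ln(1 − rB₀/P)/ln(1+r) = −ln(0.21492)/ln(1.01475) ≈ 105.004, so the balance reaches zero during payment 106.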